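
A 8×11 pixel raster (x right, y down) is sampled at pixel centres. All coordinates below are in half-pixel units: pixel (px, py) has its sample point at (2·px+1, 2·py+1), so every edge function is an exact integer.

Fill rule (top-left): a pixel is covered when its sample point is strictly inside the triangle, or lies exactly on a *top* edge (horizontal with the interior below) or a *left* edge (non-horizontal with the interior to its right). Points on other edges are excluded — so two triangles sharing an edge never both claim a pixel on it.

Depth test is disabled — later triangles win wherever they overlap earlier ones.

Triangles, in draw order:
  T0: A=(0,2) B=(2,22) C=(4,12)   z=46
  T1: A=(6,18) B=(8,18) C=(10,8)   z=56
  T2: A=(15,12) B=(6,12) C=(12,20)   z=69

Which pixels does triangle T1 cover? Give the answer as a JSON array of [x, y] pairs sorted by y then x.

T0:
  2·area = 60  (B↔C swapped to make it positive)
  edge (0, 2)→(4, 12): d=(4,10) right/bottom  bias=-1
  edge (4, 12)→(2, 22): d=(-2,10) right/bottom  bias=-1
  edge (2, 22)→(0, 2): d=(-2,-20) top-left  bias=+0
    (0,2)@(1, 5): e=[2,44,14] → #
    (1,2)@(3, 5): e=[-18,24,54] → ·
    (0,3)@(1, 7): e=[10,40,10] → #
    (1,3)@(3, 7): e=[-10,20,50] → ·
    (2,3)@(5, 7): e=[-30,0,90] → ·  [on edge]
    (0,4)@(1, 9): e=[18,36,6] → #
    (1,4)@(3, 9): e=[-2,16,46] → ·
    (0,5)@(1, 11): e=[26,32,2] → #
    (1,5)@(3, 11): e=[6,12,42] → #
    (2,5)@(5, 11): e=[-14,-8,82] → ·
    (0,6)@(1, 13): e=[34,28,-2] → ·
    (1,6)@(3, 13): e=[14,8,38] → #
    (1,8)@(3, 17): e=[30,0,30] → ·  [on edge]
  covered (7 px):
    · · · · · · · ·
    · · · · · · · ·
    # · · · · · · ·
    # · · · · · · ·
    # · · · · · · ·
    # # · · · · · ·
    · # · · · · · ·
    · # · · · · · ·
    · · · · · · · ·
    · · · · · · · ·
    · · · · · · · ·
T1:
  2·area = 20  (B↔C swapped to make it positive)
  edge (6, 18)→(10, 8): d=(4,-10) top-left  bias=+0
  edge (10, 8)→(8, 18): d=(-2,10) right/bottom  bias=-1
  edge (8, 18)→(6, 18): d=(-2,0) right/bottom  bias=-1
    (5,1)@(11, 3): e=[-10,0,30] → ·  [on edge]
    (4,5)@(9, 11): e=[2,4,14] → #
    (5,5)@(11, 11): e=[22,-16,14] → ·
    (4,6)@(9, 13): e=[10,0,10] → ·  [on edge]
    (3,8)@(7, 17): e=[6,12,2] → #
    (4,8)@(9, 17): e=[26,-8,2] → ·
    (3,9)@(7, 19): e=[14,8,-2] → ·
  covered (2 px):
    · · · · · · · ·
    · · · · · · · ·
    · · · · · · · ·
    · · · · · · · ·
    · · · · · · · ·
    · · · · # · · ·
    · · · · · · · ·
    · · · · · · · ·
    · · · # · · · ·
    · · · · · · · ·
    · · · · · · · ·
T2:
  2·area = 72  (B↔C swapped to make it positive)
  edge (15, 12)→(12, 20): d=(-3,8) right/bottom  bias=-1
  edge (12, 20)→(6, 12): d=(-6,-8) top-left  bias=+0
  edge (6, 12)→(15, 12): d=(9,0) top-left  bias=+0
    (3,6)@(7, 13): e=[61,2,9] → #
    (4,6)@(9, 13): e=[45,18,9] → #
    (5,6)@(11, 13): e=[29,34,9] → #
    (6,6)@(13, 13): e=[13,50,9] → #
    (7,6)@(15, 13): e=[-3,66,9] → ·
    (3,7)@(7, 15): e=[55,-10,27] → ·
    (4,7)@(9, 15): e=[39,6,27] → #
    (7,7)@(15, 15): e=[-9,54,27] → ·
    (4,8)@(9, 17): e=[33,-6,45] → ·
    (5,8)@(11, 17): e=[17,10,45] → #
    (7,8)@(15, 17): e=[-15,42,45] → ·
    (5,9)@(11, 19): e=[11,-2,63] → ·
  covered (9 px):
    · · · · · · · ·
    · · · · · · · ·
    · · · · · · · ·
    · · · · · · · ·
    · · · · · · · ·
    · · · · · · · ·
    · · · # # # # ·
    · · · · # # # ·
    · · · · · # # ·
    · · · · · · · ·
    · · · · · · · ·

Answer: [[4,5],[3,8]]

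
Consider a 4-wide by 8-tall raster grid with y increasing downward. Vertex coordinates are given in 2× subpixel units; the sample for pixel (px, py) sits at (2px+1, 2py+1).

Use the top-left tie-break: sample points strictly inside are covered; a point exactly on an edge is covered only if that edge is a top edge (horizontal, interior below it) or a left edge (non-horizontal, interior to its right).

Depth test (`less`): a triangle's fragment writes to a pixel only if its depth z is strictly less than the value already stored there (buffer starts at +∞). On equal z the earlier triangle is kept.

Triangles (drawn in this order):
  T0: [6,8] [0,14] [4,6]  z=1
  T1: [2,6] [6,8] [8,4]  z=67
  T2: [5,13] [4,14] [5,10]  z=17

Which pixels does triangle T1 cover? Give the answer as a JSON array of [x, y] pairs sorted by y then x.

T0:
  2·area = 24
  edge (6, 8)→(0, 14): d=(-6,6) right/bottom  bias=-1
  edge (0, 14)→(4, 6): d=(4,-8) top-left  bias=+0
  edge (4, 6)→(6, 8): d=(2,2) right/bottom  bias=-1
    (0,1)@(1, 3): e=[60,-36,0] → .  [on edge]
    (1,2)@(3, 5): e=[36,-12,0] → .  [on edge]
    (2,3)@(5, 7): e=[12,12,0] → .  [on edge]
    (3,3)@(7, 7): e=[0,28,-4] → .  [on edge]
    (1,4)@(3, 9): e=[12,4,8] → X
    (2,4)@(5, 9): e=[0,20,4] → .  [on edge]
    (3,4)@(7, 9): e=[-12,36,0] → .  [on edge]
    (1,5)@(3, 11): e=[0,12,12] → .  [on edge]
    (0,6)@(1, 13): e=[0,4,20] → .  [on edge]
  covered (1 px):
    . . . .
    . . . .
    . . . .
    . . . .
    . X . .
    . . . .
    . . . .
    . . . .
T1:
  2·area = 20  (B↔C swapped to make it positive)
  edge (2, 6)→(8, 4): d=(6,-2) top-left  bias=+0
  edge (8, 4)→(6, 8): d=(-2,4) right/bottom  bias=-1
  edge (6, 8)→(2, 6): d=(-4,-2) top-left  bias=+0
    (2,2)@(5, 5): e=[0,10,10] → X  [on edge]
    (3,2)@(7, 5): e=[4,2,14] → X
    (2,3)@(5, 7): e=[12,6,2] → X
    (3,3)@(7, 7): e=[16,-2,6] → .
    (2,4)@(5, 9): e=[24,2,-6] → .
  covered (3 px):
    . . . .
    . . . .
    . . X X
    . . X .
    . . . .
    . . . .
    . . . .
    . . . .
T2:
  2·area = 3
  edge (5, 13)→(4, 14): d=(-1,1) right/bottom  bias=-1
  edge (4, 14)→(5, 10): d=(1,-4) top-left  bias=+0
  edge (5, 10)→(5, 13): d=(0,3) right/bottom  bias=-1
    (2,0)@(5, 1): e=[12,-9,0] → .  [on edge]
    (2,1)@(5, 3): e=[10,-7,0] → .  [on edge]
    (2,2)@(5, 5): e=[8,-5,0] → .  [on edge]
    (2,3)@(5, 7): e=[6,-3,0] → .  [on edge]
    (2,4)@(5, 9): e=[4,-1,0] → .  [on edge]
    (2,5)@(5, 11): e=[2,1,0] → .  [on edge]
    (3,5)@(7, 11): e=[0,9,-6] → .  [on edge]
    (2,6)@(5, 13): e=[0,3,0] → .  [on edge]
    (1,7)@(3, 15): e=[0,-3,6] → .  [on edge]
    (2,7)@(5, 15): e=[-2,5,0] → .  [on edge]
  covered (0 px):
    . . . .
    . . . .
    . . . .
    . . . .
    . . . .
    . . . .
    . . . .
    . . . .

Final: [[2,2],[3,2],[2,3]]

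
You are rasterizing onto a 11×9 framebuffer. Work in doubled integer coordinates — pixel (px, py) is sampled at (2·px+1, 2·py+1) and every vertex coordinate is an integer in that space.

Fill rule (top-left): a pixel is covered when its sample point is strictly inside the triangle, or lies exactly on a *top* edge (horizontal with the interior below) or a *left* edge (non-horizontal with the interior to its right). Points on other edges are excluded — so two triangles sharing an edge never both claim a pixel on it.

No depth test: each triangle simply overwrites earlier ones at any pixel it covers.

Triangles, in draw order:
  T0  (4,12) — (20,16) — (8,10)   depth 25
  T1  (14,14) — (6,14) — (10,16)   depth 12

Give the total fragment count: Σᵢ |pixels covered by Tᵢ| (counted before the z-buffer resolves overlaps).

T0:
  2·area = 48  (B↔C swapped to make it positive)
  edge (4, 12)→(8, 10): d=(4,-2) top-left  bias=+0
  edge (8, 10)→(20, 16): d=(12,6) right/bottom  bias=-1
  edge (20, 16)→(4, 12): d=(-16,-4) top-left  bias=+0
    (3,5)@(7, 11): e=[2,18,28] → #
    (4,5)@(9, 11): e=[6,6,36] → #
    (5,5)@(11, 11): e=[10,-6,44] → ·
    (3,6)@(7, 13): e=[10,42,-4] → ·
    (4,6)@(9, 13): e=[14,30,4] → #
    (5,6)@(11, 13): e=[18,18,12] → #
    (6,6)@(13, 13): e=[22,6,20] → #
    (7,6)@(15, 13): e=[26,-6,28] → ·
    (4,7)@(9, 15): e=[22,54,-28] → ·
    (5,7)@(11, 15): e=[26,42,-20] → ·
    (6,7)@(13, 15): e=[30,30,-12] → ·
    (8,7)@(17, 15): e=[38,6,4] → #
  covered (6 px):
    · · · · · · · · · · ·
    · · · · · · · · · · ·
    · · · · · · · · · · ·
    · · · · · · · · · · ·
    · · · · · · · · · · ·
    · · · # # · · · · · ·
    · · · · # # # · · · ·
    · · · · · · · · # · ·
    · · · · · · · · · · ·
T1:
  2·area = 16  (B↔C swapped to make it positive)
  edge (14, 14)→(10, 16): d=(-4,2) right/bottom  bias=-1
  edge (10, 16)→(6, 14): d=(-4,-2) top-left  bias=+0
  edge (6, 14)→(14, 14): d=(8,0) top-left  bias=+0
    (4,7)@(9, 15): e=[6,2,8] → #
    (5,7)@(11, 15): e=[2,6,8] → #
    (6,7)@(13, 15): e=[-2,10,8] → ·
    (4,8)@(9, 17): e=[-2,-6,24] → ·
    (5,8)@(11, 17): e=[-6,-2,24] → ·
  covered (2 px):
    · · · · · · · · · · ·
    · · · · · · · · · · ·
    · · · · · · · · · · ·
    · · · · · · · · · · ·
    · · · · · · · · · · ·
    · · · · · · · · · · ·
    · · · · · · · · · · ·
    · · · · # # · · · · ·
    · · · · · · · · · · ·

Result: 8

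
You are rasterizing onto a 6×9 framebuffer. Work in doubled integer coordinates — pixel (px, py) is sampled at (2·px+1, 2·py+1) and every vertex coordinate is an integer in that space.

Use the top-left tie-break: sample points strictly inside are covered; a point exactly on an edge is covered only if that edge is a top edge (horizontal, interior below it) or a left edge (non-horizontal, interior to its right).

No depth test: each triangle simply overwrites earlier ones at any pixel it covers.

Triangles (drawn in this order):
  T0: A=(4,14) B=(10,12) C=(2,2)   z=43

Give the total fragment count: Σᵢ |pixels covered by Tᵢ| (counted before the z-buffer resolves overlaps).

T0:
  2·area = 76  (B↔C swapped to make it positive)
  edge (4, 14)→(2, 2): d=(-2,-12) top-left  bias=+0
  edge (2, 2)→(10, 12): d=(8,10) right/bottom  bias=-1
  edge (10, 12)→(4, 14): d=(-6,2) right/bottom  bias=-1
    (1,2)@(3, 5): e=[6,14,56] → X
    (2,2)@(5, 5): e=[30,-6,52] → .
    (1,3)@(3, 7): e=[2,30,44] → X
    (2,3)@(5, 7): e=[26,10,40] → X
    (3,3)@(7, 7): e=[50,-10,36] → .
    (1,4)@(3, 9): e=[-2,46,32] → .
    (2,4)@(5, 9): e=[22,26,28] → X
    (3,4)@(7, 9): e=[46,6,24] → X
    (4,4)@(9, 9): e=[70,-14,20] → .
    (2,5)@(5, 11): e=[18,42,16] → X
    (4,5)@(9, 11): e=[66,2,8] → X
    (5,5)@(11, 11): e=[90,-18,4] → .
    (3,6)@(7, 13): e=[38,38,0] → .  [on edge]
    (0,7)@(1, 15): e=[-38,114,0] → .  [on edge]
  covered (9 px):
    . . . . . .
    . . . . . .
    . X . . . .
    . X X . . .
    . . X X . .
    . . X X X .
    . . X . . .
    . . . . . .
    . . . . . .

Result: 9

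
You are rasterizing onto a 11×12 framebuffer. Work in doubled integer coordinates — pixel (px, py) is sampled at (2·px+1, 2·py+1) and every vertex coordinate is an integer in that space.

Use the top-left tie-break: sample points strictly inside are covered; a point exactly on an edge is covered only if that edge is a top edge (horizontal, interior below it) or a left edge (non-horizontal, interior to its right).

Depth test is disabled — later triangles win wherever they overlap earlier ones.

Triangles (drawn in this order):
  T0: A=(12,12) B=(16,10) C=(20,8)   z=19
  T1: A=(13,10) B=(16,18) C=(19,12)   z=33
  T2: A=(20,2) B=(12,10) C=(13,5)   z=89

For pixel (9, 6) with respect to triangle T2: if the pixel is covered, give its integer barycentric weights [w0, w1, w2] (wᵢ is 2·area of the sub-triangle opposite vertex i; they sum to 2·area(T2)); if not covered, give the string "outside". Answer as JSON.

T0:
  degenerate (2·area = 0) — covers nothing
T1:
  2·area = 42  (B↔C swapped to make it positive)
  edge (13, 10)→(19, 12): d=(6,2) right/bottom  bias=-1
  edge (19, 12)→(16, 18): d=(-3,6) right/bottom  bias=-1
  edge (16, 18)→(13, 10): d=(-3,-8) top-left  bias=+0
    (7,5)@(15, 11): e=[2,27,13] → █
    (8,5)@(17, 11): e=[-2,15,29] → ·
    (7,6)@(15, 13): e=[14,21,7] → █
    (8,6)@(17, 13): e=[10,9,23] → █
    (9,6)@(19, 13): e=[6,-3,39] → ·
    (7,7)@(15, 15): e=[26,15,1] → █
    (9,7)@(19, 15): e=[18,-9,33] → ·
    (7,8)@(15, 17): e=[38,9,-5] → ·
    (8,8)@(17, 17): e=[34,-3,11] → ·
  covered (5 px):
    · · · · · · · · · · ·
    · · · · · · · · · · ·
    · · · · · · · · · · ·
    · · · · · · · · · · ·
    · · · · · · · · · · ·
    · · · · · · · █ · · ·
    · · · · · · · █ █ · ·
    · · · · · · · █ █ · ·
    · · · · · · · · · · ·
    · · · · · · · · · · ·
    · · · · · · · · · · ·
    · · · · · · · · · · ·
T2:
  2·area = 32
  edge (20, 2)→(12, 10): d=(-8,8) right/bottom  bias=-1
  edge (12, 10)→(13, 5): d=(1,-5) top-left  bias=+0
  edge (13, 5)→(20, 2): d=(7,-3) top-left  bias=+0
    (10,0)@(21, 1): e=[0,36,-4] → ·  [on edge]
    (9,1)@(19, 3): e=[0,28,4] → ·  [on edge]
    (6,2)@(13, 5): e=[32,0,0] → █  [on edge]
    (7,2)@(15, 5): e=[16,10,6] → █
    (8,2)@(17, 5): e=[0,20,12] → ·  [on edge]
    (6,3)@(13, 7): e=[16,2,14] → █
    (7,3)@(15, 7): e=[0,12,20] → ·  [on edge]
    (6,4)@(13, 9): e=[0,4,28] → ·  [on edge]
    (5,5)@(11, 11): e=[0,-4,36] → ·  [on edge]
    (4,6)@(9, 13): e=[0,-12,44] → ·  [on edge]
    (3,7)@(7, 15): e=[0,-20,52] → ·  [on edge]
    (5,7)@(11, 15): e=[-32,0,64] → ·  [on edge]
    (2,8)@(5, 17): e=[0,-28,60] → ·  [on edge]
    (1,9)@(3, 19): e=[0,-36,68] → ·  [on edge]
    (0,10)@(1, 21): e=[0,-44,76] → ·  [on edge]
  covered (3 px):
    · · · · · · · · · · ·
    · · · · · · · · · · ·
    · · · · · · █ █ · · ·
    · · · · · · █ · · · ·
    · · · · · · · · · · ·
    · · · · · · · · · · ·
    · · · · · · · · · · ·
    · · · · · · · · · · ·
    · · · · · · · · · · ·
    · · · · · · · · · · ·
    · · · · · · · · · · ·
    · · · · · · · · · · ·

Result: "outside"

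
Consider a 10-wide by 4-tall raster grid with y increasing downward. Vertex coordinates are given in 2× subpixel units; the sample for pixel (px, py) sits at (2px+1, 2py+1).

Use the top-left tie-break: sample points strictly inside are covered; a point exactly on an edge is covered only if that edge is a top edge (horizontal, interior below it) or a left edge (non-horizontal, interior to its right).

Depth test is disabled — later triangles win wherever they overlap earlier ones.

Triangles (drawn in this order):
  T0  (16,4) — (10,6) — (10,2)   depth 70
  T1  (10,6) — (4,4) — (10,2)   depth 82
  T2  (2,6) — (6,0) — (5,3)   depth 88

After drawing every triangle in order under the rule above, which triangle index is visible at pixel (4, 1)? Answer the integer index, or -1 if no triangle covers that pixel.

T0:
  2·area = 24
  edge (16, 4)→(10, 6): d=(-6,2) right/bottom  bias=-1
  edge (10, 6)→(10, 2): d=(0,-4) top-left  bias=+0
  edge (10, 2)→(16, 4): d=(6,2) right/bottom  bias=-1
    (3,0)@(7, 1): e=[36,-12,0] → .  [on edge]
    (5,1)@(11, 3): e=[16,4,4] → X
    (6,1)@(13, 3): e=[12,12,0] → .  [on edge]
    (9,1)@(19, 3): e=[0,36,-12] → .  [on edge]
    (5,2)@(11, 5): e=[4,4,16] → X
    (6,2)@(13, 5): e=[0,12,12] → .  [on edge]
    (9,2)@(19, 5): e=[-12,36,0] → .  [on edge]
    (3,3)@(7, 7): e=[0,-12,36] → .  [on edge]
    (5,3)@(11, 7): e=[-8,4,28] → .
  covered (2 px):
    . . . . . . . . . .
    . . . . . X . . . .
    . . . . . X . . . .
    . . . . . . . . . .
T1:
  2·area = 24
  edge (10, 6)→(4, 4): d=(-6,-2) top-left  bias=+0
  edge (4, 4)→(10, 2): d=(6,-2) top-left  bias=+0
  edge (10, 2)→(10, 6): d=(0,4) right/bottom  bias=-1
    (6,0)@(13, 1): e=[36,0,-12] → .  [on edge]
    (0,1)@(1, 3): e=[0,-12,36] → .  [on edge]
    (3,1)@(7, 3): e=[12,0,12] → X  [on edge]
    (4,1)@(9, 3): e=[16,4,4] → X
    (5,1)@(11, 3): e=[20,8,-4] → .
    (0,2)@(1, 5): e=[-12,0,36] → .  [on edge]
    (3,2)@(7, 5): e=[0,12,12] → X  [on edge]
    (5,2)@(11, 5): e=[8,20,-4] → .
    (3,3)@(7, 7): e=[-12,24,12] → .
    (4,3)@(9, 7): e=[-8,28,4] → .
    (6,3)@(13, 7): e=[0,36,-12] → .  [on edge]
  covered (4 px):
    . . . . . . . . . .
    . . . X X . . . . .
    . . . X X . . . . .
    . . . . . . . . . .
T2:
  2·area = 6
  edge (2, 6)→(6, 0): d=(4,-6) top-left  bias=+0
  edge (6, 0)→(5, 3): d=(-1,3) right/bottom  bias=-1
  edge (5, 3)→(2, 6): d=(-3,3) right/bottom  bias=-1
    (3,0)@(7, 1): e=[10,-4,0] → .  [on edge]
    (2,1)@(5, 3): e=[6,0,0] → .  [on edge]
    (1,2)@(3, 5): e=[2,4,0] → .  [on edge]
    (0,3)@(1, 7): e=[-2,8,0] → .  [on edge]
  covered (0 px):
    . . . . . . . . . .
    . . . . . . . . . .
    . . . . . . . . . .
    . . . . . . . . . .

Z-buffer (winner per pixel, '.' = empty):
  . . . . . . . . . .
  . . . 1 1 0 . . . .
  . . . 1 1 0 . . . .
  . . . . . . . . . .

Answer: 1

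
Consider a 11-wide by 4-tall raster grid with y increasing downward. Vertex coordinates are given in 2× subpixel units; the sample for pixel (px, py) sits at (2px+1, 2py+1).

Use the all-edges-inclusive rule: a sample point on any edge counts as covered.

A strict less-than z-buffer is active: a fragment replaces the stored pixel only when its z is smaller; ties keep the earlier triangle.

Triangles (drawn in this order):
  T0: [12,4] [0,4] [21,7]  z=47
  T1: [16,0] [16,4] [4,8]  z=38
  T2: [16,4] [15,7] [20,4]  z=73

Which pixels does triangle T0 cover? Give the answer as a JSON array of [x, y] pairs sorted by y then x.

T0:
  2·area = 36  (B↔C swapped to make it positive)
  edge (12, 4)→(21, 7): d=(9,3) inclusive
  edge (21, 7)→(0, 4): d=(-21,-3) inclusive
  edge (0, 4)→(12, 4): d=(12,0) inclusive
    (1,0)@(3, 1): e=[0,72,-36] → ·  [on edge]
    (4,1)@(9, 3): e=[0,48,-12] → ·  [on edge]
    (3,2)@(7, 5): e=[24,0,12] → #  [on edge]
    (4,2)@(9, 5): e=[18,6,12] → #
    (5,2)@(11, 5): e=[12,12,12] → #
    (6,2)@(13, 5): e=[6,18,12] → #
    (7,2)@(15, 5): e=[0,24,12] → #  [on edge]
    (8,2)@(17, 5): e=[-6,30,12] → ·
    (3,3)@(7, 7): e=[42,-42,36] → ·
    (4,3)@(9, 7): e=[36,-36,36] → ·
    (5,3)@(11, 7): e=[30,-30,36] → ·
    (6,3)@(13, 7): e=[24,-24,36] → ·
    (10,3)@(21, 7): e=[0,0,36] → #  [on edge]
  covered (6 px):
    · · · · · · · · · · ·
    · · · · · · · · · · ·
    · · · # # # # # · · ·
    · · · · · · · · · · #
T1:
  2·area = 48
  edge (16, 0)→(16, 4): d=(0,4) inclusive
  edge (16, 4)→(4, 8): d=(-12,4) inclusive
  edge (4, 8)→(16, 0): d=(12,-8) inclusive
    (7,0)@(15, 1): e=[4,40,4] → #
    (8,0)@(17, 1): e=[-4,32,20] → ·
    (6,1)@(13, 3): e=[12,24,12] → #
    (8,1)@(17, 3): e=[-4,8,44] → ·
    (9,1)@(19, 3): e=[-12,0,60] → ·  [on edge]
    (4,2)@(9, 5): e=[28,16,4] → #
    (5,2)@(11, 5): e=[20,8,20] → #
    (6,2)@(13, 5): e=[12,0,36] → #  [on edge]
    (7,2)@(15, 5): e=[4,-8,52] → ·
    (3,3)@(7, 7): e=[36,0,12] → #  [on edge]
    (4,3)@(9, 7): e=[28,-8,28] → ·
    (5,3)@(11, 7): e=[20,-16,44] → ·
  covered (7 px):
    · · · · · · · # · · ·
    · · · · · · # # · · ·
    · · · · # # # · · · ·
    · · · # · · · · · · ·
T2:
  2·area = 12  (B↔C swapped to make it positive)
  edge (16, 4)→(20, 4): d=(4,0) inclusive
  edge (20, 4)→(15, 7): d=(-5,3) inclusive
  edge (15, 7)→(16, 4): d=(1,-3) inclusive
    (8,0)@(17, 1): e=[-12,24,0] → ·  [on edge]
    (8,2)@(17, 5): e=[4,4,4] → #
    (9,2)@(19, 5): e=[4,-2,10] → ·
    (7,3)@(15, 7): e=[12,0,0] → #  [on edge]
    (8,3)@(17, 7): e=[12,-6,6] → ·
  covered (2 px):
    · · · · · · · · · · ·
    · · · · · · · · · · ·
    · · · · · · · · # · ·
    · · · · · · · # · · ·

Result: [[3,2],[4,2],[5,2],[6,2],[7,2],[10,3]]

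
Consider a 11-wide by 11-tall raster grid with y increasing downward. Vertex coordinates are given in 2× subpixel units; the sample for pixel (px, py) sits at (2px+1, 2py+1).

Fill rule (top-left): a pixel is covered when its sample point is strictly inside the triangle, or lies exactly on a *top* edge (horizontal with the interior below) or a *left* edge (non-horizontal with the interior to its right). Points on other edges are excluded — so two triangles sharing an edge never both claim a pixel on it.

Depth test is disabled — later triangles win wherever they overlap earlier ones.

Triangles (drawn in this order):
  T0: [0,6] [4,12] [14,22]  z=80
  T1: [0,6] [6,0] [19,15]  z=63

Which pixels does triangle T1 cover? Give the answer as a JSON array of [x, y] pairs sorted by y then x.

T0:
  2·area = 20  (B↔C swapped to make it positive)
  edge (0, 6)→(14, 22): d=(14,16) right/bottom  bias=-1
  edge (14, 22)→(4, 12): d=(-10,-10) top-left  bias=+0
  edge (4, 12)→(0, 6): d=(-4,-6) top-left  bias=+0
    (0,4)@(1, 9): e=[26,0,-6] → ·  [on edge]
    (1,5)@(3, 11): e=[22,0,-2] → ·  [on edge]
    (2,6)@(5, 13): e=[18,0,2] → █  [on edge]
    (3,6)@(7, 13): e=[-14,20,14] → ·
    (2,7)@(5, 15): e=[46,-20,-6] → ·
    (3,7)@(7, 15): e=[14,0,6] → █  [on edge]
    (4,7)@(9, 15): e=[-18,20,18] → ·
    (3,8)@(7, 17): e=[42,-20,-2] → ·
    (4,8)@(9, 17): e=[10,0,10] → █  [on edge]
    (5,8)@(11, 17): e=[-22,20,22] → ·
    (4,9)@(9, 19): e=[38,-20,2] → ·
    (5,9)@(11, 19): e=[6,0,14] → █  [on edge]
    (6,10)@(13, 21): e=[2,0,18] → █  [on edge]
  covered (5 px):
    · · · · · · · · · · ·
    · · · · · · · · · · ·
    · · · · · · · · · · ·
    · · · · · · · · · · ·
    · · · · · · · · · · ·
    · · · · · · · · · · ·
    · · █ · · · · · · · ·
    · · · █ · · · · · · ·
    · · · · █ · · · · · ·
    · · · · · █ · · · · ·
    · · · · · · █ · · · ·
T1:
  2·area = 168
  edge (0, 6)→(6, 0): d=(6,-6) top-left  bias=+0
  edge (6, 0)→(19, 15): d=(13,15) right/bottom  bias=-1
  edge (19, 15)→(0, 6): d=(-19,-9) top-left  bias=+0
    (2,0)@(5, 1): e=[0,28,140] → █  [on edge]
    (3,0)@(7, 1): e=[12,-2,158] → ·
    (1,1)@(3, 3): e=[0,84,84] → █  [on edge]
    (3,1)@(7, 3): e=[24,24,120] → █
    (4,1)@(9, 3): e=[36,-6,138] → ·
    (0,2)@(1, 5): e=[0,140,28] → █  [on edge]
    (4,2)@(9, 5): e=[48,20,100] → █
    (5,2)@(11, 5): e=[60,-10,118] → ·
    (0,3)@(1, 7): e=[12,166,-10] → ·
    (1,3)@(3, 7): e=[24,136,8] → █
    (5,3)@(11, 7): e=[72,16,80] → █
    (6,3)@(13, 7): e=[84,-14,98] → ·
    (9,7)@(19, 15): e=[168,0,0] → ·  [on edge]
  covered (23 px):
    · · █ · · · · · · · ·
    · █ █ █ · · · · · · ·
    █ █ █ █ █ · · · · · ·
    · █ █ █ █ █ · · · · ·
    · · · █ █ █ █ · · · ·
    · · · · · █ █ █ · · ·
    · · · · · · · █ █ · ·
    · · · · · · · · · · ·
    · · · · · · · · · · ·
    · · · · · · · · · · ·
    · · · · · · · · · · ·

Final: [[2,0],[1,1],[2,1],[3,1],[0,2],[1,2],[2,2],[3,2],[4,2],[1,3],[2,3],[3,3],[4,3],[5,3],[3,4],[4,4],[5,4],[6,4],[5,5],[6,5],[7,5],[7,6],[8,6]]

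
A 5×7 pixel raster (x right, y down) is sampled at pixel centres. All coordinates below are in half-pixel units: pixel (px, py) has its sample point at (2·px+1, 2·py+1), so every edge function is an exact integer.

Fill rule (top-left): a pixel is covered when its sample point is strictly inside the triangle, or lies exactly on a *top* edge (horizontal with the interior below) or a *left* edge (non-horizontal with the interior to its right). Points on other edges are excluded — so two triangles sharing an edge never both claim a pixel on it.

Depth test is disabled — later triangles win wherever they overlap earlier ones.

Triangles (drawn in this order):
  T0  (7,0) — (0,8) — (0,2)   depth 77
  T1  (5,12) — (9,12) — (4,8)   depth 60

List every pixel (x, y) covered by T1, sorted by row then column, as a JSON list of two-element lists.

T0:
  2·area = 42
  edge (7, 0)→(0, 8): d=(-7,8) right/bottom  bias=-1
  edge (0, 8)→(0, 2): d=(0,-6) top-left  bias=+0
  edge (0, 2)→(7, 0): d=(7,-2) top-left  bias=+0
    (2,0)@(5, 1): e=[9,30,3] → #
    (3,0)@(7, 1): e=[-7,42,7] → ·
    (0,1)@(1, 3): e=[27,6,9] → #
    (1,1)@(3, 3): e=[11,18,13] → #
    (2,1)@(5, 3): e=[-5,30,17] → ·
    (0,2)@(1, 5): e=[13,6,23] → #
    (1,2)@(3, 5): e=[-3,18,27] → ·
    (0,3)@(1, 7): e=[-1,6,37] → ·
  covered (4 px):
    · · # · ·
    # # · · ·
    # · · · ·
    · · · · ·
    · · · · ·
    · · · · ·
    · · · · ·
T1:
  2·area = 16  (B↔C swapped to make it positive)
  edge (5, 12)→(4, 8): d=(-1,-4) top-left  bias=+0
  edge (4, 8)→(9, 12): d=(5,4) right/bottom  bias=-1
  edge (9, 12)→(5, 12): d=(-4,0) right/bottom  bias=-1
    (2,4)@(5, 9): e=[3,1,12] → #
    (3,4)@(7, 9): e=[11,-7,12] → ·
    (2,5)@(5, 11): e=[1,11,4] → #
    (3,5)@(7, 11): e=[9,3,4] → #
    (4,5)@(9, 11): e=[17,-5,4] → ·
    (2,6)@(5, 13): e=[-1,21,-4] → ·
    (3,6)@(7, 13): e=[7,13,-4] → ·
  covered (3 px):
    · · · · ·
    · · · · ·
    · · · · ·
    · · · · ·
    · · # · ·
    · · # # ·
    · · · · ·

Result: [[2,4],[2,5],[3,5]]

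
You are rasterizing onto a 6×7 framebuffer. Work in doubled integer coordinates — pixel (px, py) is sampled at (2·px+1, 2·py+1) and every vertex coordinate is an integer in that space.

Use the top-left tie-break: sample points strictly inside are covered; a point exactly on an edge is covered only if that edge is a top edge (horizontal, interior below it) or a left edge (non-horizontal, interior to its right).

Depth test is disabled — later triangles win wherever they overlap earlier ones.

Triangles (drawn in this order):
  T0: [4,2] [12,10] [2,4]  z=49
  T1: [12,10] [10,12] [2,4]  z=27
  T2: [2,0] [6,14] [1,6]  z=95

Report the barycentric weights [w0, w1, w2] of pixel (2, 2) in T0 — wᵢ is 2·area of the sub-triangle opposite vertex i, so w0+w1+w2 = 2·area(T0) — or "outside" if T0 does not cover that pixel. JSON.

T0:
  2·area = 32
  edge (4, 2)→(12, 10): d=(8,8) right/bottom  bias=-1
  edge (12, 10)→(2, 4): d=(-10,-6) top-left  bias=+0
  edge (2, 4)→(4, 2): d=(2,-2) top-left  bias=+0
    (1,0)@(3, 1): e=[0,36,-4] → ·  [on edge]
    (2,0)@(5, 1): e=[-16,48,0] → ·  [on edge]
    (1,1)@(3, 3): e=[16,16,0] → █  [on edge]
    (2,1)@(5, 3): e=[0,28,4] → ·  [on edge]
    (0,2)@(1, 5): e=[48,-16,0] → ·  [on edge]
    (1,2)@(3, 5): e=[32,-4,4] → ·
    (2,2)@(5, 5): e=[16,8,8] → █
    (3,2)@(7, 5): e=[0,20,12] → ·  [on edge]
    (2,3)@(5, 7): e=[32,-12,12] → ·
    (3,3)@(7, 7): e=[16,0,16] → █  [on edge]
    (4,3)@(9, 7): e=[0,12,20] → ·  [on edge]
    (3,4)@(7, 9): e=[32,-20,20] → ·
    (5,4)@(11, 9): e=[0,4,28] → ·  [on edge]
  covered (3 px):
    · · · · · ·
    · █ · · · ·
    · · █ · · ·
    · · · █ · ·
    · · · · · ·
    · · · · · ·
    · · · · · ·
T1:
  2·area = 32
  edge (12, 10)→(10, 12): d=(-2,2) right/bottom  bias=-1
  edge (10, 12)→(2, 4): d=(-8,-8) top-left  bias=+0
  edge (2, 4)→(12, 10): d=(10,6) right/bottom  bias=-1
    (0,1)@(1, 3): e=[36,0,-4] → ·  [on edge]
    (1,2)@(3, 5): e=[28,0,4] → █  [on edge]
    (2,2)@(5, 5): e=[24,16,-8] → ·
    (1,3)@(3, 7): e=[24,-16,24] → ·
    (2,3)@(5, 7): e=[20,0,12] → █  [on edge]
    (3,3)@(7, 7): e=[16,16,0] → ·  [on edge]
    (2,4)@(5, 9): e=[16,-16,32] → ·
    (3,4)@(7, 9): e=[12,0,20] → █  [on edge]
    (4,4)@(9, 9): e=[8,16,8] → █
    (5,4)@(11, 9): e=[4,32,-4] → ·
    (3,5)@(7, 11): e=[8,-16,40] → ·
    (4,5)@(9, 11): e=[4,0,28] → █  [on edge]
    (5,5)@(11, 11): e=[0,16,16] → ·  [on edge]
    (4,6)@(9, 13): e=[0,-16,48] → ·  [on edge]
    (5,6)@(11, 13): e=[-4,0,36] → ·  [on edge]
  covered (5 px):
    · · · · · ·
    · · · · · ·
    · █ · · · ·
    · · █ · · ·
    · · · █ █ ·
    · · · · █ ·
    · · · · · ·
T2:
  2·area = 38
  edge (2, 0)→(6, 14): d=(4,14) right/bottom  bias=-1
  edge (6, 14)→(1, 6): d=(-5,-8) top-left  bias=+0
  edge (1, 6)→(2, 0): d=(1,-6) top-left  bias=+0
    (1,2)@(3, 5): e=[6,21,11] → █
    (2,2)@(5, 5): e=[-22,37,23] → ·
    (1,3)@(3, 7): e=[14,11,13] → █
    (2,3)@(5, 7): e=[-14,27,25] → ·
    (1,4)@(3, 9): e=[22,1,15] → █
    (2,4)@(5, 9): e=[-6,17,27] → ·
    (1,5)@(3, 11): e=[30,-9,17] → ·
    (2,5)@(5, 11): e=[2,7,29] → █
    (3,5)@(7, 11): e=[-26,23,41] → ·
    (2,6)@(5, 13): e=[10,-3,31] → ·
  covered (4 px):
    · · · · · ·
    · · · · · ·
    · █ · · · ·
    · █ · · · ·
    · █ · · · ·
    · · █ · · ·
    · · · · · ·

Final: [8,8,16]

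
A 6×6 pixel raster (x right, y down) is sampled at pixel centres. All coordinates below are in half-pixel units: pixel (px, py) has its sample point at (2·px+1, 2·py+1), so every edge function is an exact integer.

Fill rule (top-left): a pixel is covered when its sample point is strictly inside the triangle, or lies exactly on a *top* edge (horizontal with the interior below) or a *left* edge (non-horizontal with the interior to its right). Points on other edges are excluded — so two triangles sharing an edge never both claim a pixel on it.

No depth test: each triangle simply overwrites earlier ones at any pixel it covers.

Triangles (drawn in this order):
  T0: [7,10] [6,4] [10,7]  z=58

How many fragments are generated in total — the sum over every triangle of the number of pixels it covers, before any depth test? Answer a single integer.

T0:
  2·area = 21
  edge (7, 10)→(6, 4): d=(-1,-6) top-left  bias=+0
  edge (6, 4)→(10, 7): d=(4,3) right/bottom  bias=-1
  edge (10, 7)→(7, 10): d=(-3,3) right/bottom  bias=-1
    (3,2)@(7, 5): e=[5,1,15] → X
    (4,2)@(9, 5): e=[17,-5,9] → .
    (3,3)@(7, 7): e=[3,9,9] → X
    (4,3)@(9, 7): e=[15,3,3] → X
    (5,3)@(11, 7): e=[27,-3,-3] → .
    (3,4)@(7, 9): e=[1,17,3] → X
    (4,4)@(9, 9): e=[13,11,-3] → .
    (3,5)@(7, 11): e=[-1,25,-3] → .
  covered (4 px):
    . . . . . .
    . . . . . .
    . . . X . .
    . . . X X .
    . . . X . .
    . . . . . .

Final: 4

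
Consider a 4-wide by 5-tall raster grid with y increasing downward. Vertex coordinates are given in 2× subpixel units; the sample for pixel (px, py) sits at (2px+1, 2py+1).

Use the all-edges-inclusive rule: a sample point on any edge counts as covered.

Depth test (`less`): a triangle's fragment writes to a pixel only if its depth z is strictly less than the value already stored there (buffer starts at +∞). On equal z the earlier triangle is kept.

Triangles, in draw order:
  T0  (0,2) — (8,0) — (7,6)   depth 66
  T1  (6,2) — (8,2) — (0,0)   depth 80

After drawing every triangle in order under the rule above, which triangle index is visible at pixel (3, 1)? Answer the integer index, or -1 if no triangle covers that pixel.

T0:
  2·area = 46
  edge (0, 2)→(8, 0): d=(8,-2) inclusive
  edge (8, 0)→(7, 6): d=(-1,6) inclusive
  edge (7, 6)→(0, 2): d=(-7,-4) inclusive
    (2,0)@(5, 1): e=[2,17,27] → X
    (3,0)@(7, 1): e=[6,5,35] → X
    (1,1)@(3, 3): e=[14,27,5] → X
    (1,2)@(3, 5): e=[30,25,-9] → .
    (2,2)@(5, 5): e=[34,13,-1] → .
    (3,2)@(7, 5): e=[38,1,7] → X
    (3,3)@(7, 7): e=[54,-1,-7] → .
  covered (6 px):
    . . X X
    . X X X
    . . . X
    . . . .
    . . . .
T1:
  2·area = 4  (B↔C swapped to make it positive)
  edge (6, 2)→(0, 0): d=(-6,-2) inclusive
  edge (0, 0)→(8, 2): d=(8,2) inclusive
  edge (8, 2)→(6, 2): d=(-2,0) inclusive
    (1,0)@(3, 1): e=[0,2,2] → X  [on edge]
    (2,0)@(5, 1): e=[4,-2,2] → .
    (1,1)@(3, 3): e=[-12,18,-2] → .
  covered (1 px):
    . X . .
    . . . .
    . . . .
    . . . .
    . . . .

Z-buffer (winner per pixel, '.' = empty):
  . 1 0 0
  . 0 0 0
  . . . 0
  . . . .
  . . . .

Result: 0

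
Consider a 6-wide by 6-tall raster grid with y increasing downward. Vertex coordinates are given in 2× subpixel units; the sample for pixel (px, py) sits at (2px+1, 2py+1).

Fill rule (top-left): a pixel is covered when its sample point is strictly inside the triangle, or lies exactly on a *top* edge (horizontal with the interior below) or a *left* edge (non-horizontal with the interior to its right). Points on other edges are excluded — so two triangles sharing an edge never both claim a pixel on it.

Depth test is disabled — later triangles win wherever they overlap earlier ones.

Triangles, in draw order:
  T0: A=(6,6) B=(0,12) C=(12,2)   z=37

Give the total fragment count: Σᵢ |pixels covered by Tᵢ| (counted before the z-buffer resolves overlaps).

T0:
  2·area = 12  (B↔C swapped to make it positive)
  edge (6, 6)→(12, 2): d=(6,-4) top-left  bias=+0
  edge (12, 2)→(0, 12): d=(-12,10) right/bottom  bias=-1
  edge (0, 12)→(6, 6): d=(6,-6) top-left  bias=+0
    (5,0)@(11, 1): e=[-10,22,0] → .  [on edge]
    (4,1)@(9, 3): e=[-6,18,0] → .  [on edge]
    (3,2)@(7, 5): e=[-2,14,0] → .  [on edge]
    (2,3)@(5, 7): e=[2,10,0] → X  [on edge]
    (3,3)@(7, 7): e=[10,-10,12] → .
    (1,4)@(3, 9): e=[6,6,0] → X  [on edge]
    (2,4)@(5, 9): e=[14,-14,12] → .
    (0,5)@(1, 11): e=[10,2,0] → X  [on edge]
    (1,5)@(3, 11): e=[18,-18,12] → .
  covered (3 px):
    . . . . . .
    . . . . . .
    . . . . . .
    . . X . . .
    . X . . . .
    X . . . . .

Final: 3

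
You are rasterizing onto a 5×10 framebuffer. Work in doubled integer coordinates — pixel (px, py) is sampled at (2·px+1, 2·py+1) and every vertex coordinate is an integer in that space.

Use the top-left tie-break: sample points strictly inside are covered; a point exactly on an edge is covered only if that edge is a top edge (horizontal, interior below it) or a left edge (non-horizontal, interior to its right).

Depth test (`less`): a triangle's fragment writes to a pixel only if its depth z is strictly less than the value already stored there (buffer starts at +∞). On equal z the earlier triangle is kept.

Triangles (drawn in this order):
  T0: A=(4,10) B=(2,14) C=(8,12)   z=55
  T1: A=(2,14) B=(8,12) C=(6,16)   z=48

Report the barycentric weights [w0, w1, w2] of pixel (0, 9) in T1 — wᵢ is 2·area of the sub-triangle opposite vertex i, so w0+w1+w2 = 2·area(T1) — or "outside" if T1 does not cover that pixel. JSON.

T0:
  2·area = 20  (B↔C swapped to make it positive)
  edge (4, 10)→(8, 12): d=(4,2) right/bottom  bias=-1
  edge (8, 12)→(2, 14): d=(-6,2) right/bottom  bias=-1
  edge (2, 14)→(4, 10): d=(2,-4) top-left  bias=+0
    (2,5)@(5, 11): e=[2,12,6] → █
    (3,5)@(7, 11): e=[-2,8,14] → ·
    (1,6)@(3, 13): e=[14,4,2] → █
    (2,6)@(5, 13): e=[10,0,10] → ·  [on edge]
    (1,7)@(3, 15): e=[22,-8,6] → ·
  covered (2 px):
    · · · · ·
    · · · · ·
    · · · · ·
    · · · · ·
    · · · · ·
    · · █ · ·
    · █ · · ·
    · · · · ·
    · · · · ·
    · · · · ·
T1:
  2·area = 20
  edge (2, 14)→(8, 12): d=(6,-2) top-left  bias=+0
  edge (8, 12)→(6, 16): d=(-2,4) right/bottom  bias=-1
  edge (6, 16)→(2, 14): d=(-4,-2) top-left  bias=+0
    (2,6)@(5, 13): e=[0,10,10] → █  [on edge]
    (3,6)@(7, 13): e=[4,2,14] → █
    (4,6)@(9, 13): e=[8,-6,18] → ·
    (2,7)@(5, 15): e=[12,6,2] → █
    (3,7)@(7, 15): e=[16,-2,6] → ·
    (2,8)@(5, 17): e=[24,2,-6] → ·
  covered (3 px):
    · · · · ·
    · · · · ·
    · · · · ·
    · · · · ·
    · · · · ·
    · · · · ·
    · · █ █ ·
    · · █ · ·
    · · · · ·
    · · · · ·

Result: "outside"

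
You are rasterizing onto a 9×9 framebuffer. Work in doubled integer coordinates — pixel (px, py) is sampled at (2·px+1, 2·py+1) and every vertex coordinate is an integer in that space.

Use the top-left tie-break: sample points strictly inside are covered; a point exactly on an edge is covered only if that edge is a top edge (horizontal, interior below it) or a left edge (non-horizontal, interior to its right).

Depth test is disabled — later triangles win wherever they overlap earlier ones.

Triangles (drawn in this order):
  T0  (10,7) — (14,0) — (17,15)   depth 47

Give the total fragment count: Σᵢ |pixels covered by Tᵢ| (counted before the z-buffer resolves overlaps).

T0:
  2·area = 81
  edge (10, 7)→(14, 0): d=(4,-7) top-left  bias=+0
  edge (14, 0)→(17, 15): d=(3,15) right/bottom  bias=-1
  edge (17, 15)→(10, 7): d=(-7,-8) top-left  bias=+0
    (6,1)@(13, 3): e=[5,24,52] → #
    (7,1)@(15, 3): e=[19,-6,68] → ·
    (6,2)@(13, 5): e=[13,30,38] → #
    (7,2)@(15, 5): e=[27,0,54] → ·  [on edge]
    (5,3)@(11, 7): e=[7,66,8] → #
    (7,3)@(15, 7): e=[35,6,40] → #
    (8,3)@(17, 7): e=[49,-24,56] → ·
    (5,4)@(11, 9): e=[15,72,-6] → ·
    (6,4)@(13, 9): e=[29,42,10] → #
    (8,4)@(17, 9): e=[57,-18,42] → ·
    (6,5)@(13, 11): e=[37,48,-4] → ·
    (7,5)@(15, 11): e=[51,18,12] → #
    (8,7)@(17, 15): e=[81,0,0] → ·  [on edge]
  covered (8 px):
    · · · · · · · · ·
    · · · · · · # · ·
    · · · · · · # · ·
    · · · · · # # # ·
    · · · · · · # # ·
    · · · · · · · # ·
    · · · · · · · · ·
    · · · · · · · · ·
    · · · · · · · · ·

Result: 8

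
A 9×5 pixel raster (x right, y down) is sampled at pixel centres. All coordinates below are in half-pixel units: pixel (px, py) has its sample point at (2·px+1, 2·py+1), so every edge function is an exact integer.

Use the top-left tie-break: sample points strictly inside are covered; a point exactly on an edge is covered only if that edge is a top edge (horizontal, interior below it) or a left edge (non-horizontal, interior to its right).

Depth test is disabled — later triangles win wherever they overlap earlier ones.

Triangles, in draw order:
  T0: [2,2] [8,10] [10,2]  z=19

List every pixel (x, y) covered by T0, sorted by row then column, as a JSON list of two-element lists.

T0:
  2·area = 64  (B↔C swapped to make it positive)
  edge (2, 2)→(10, 2): d=(8,0) top-left  bias=+0
  edge (10, 2)→(8, 10): d=(-2,8) right/bottom  bias=-1
  edge (8, 10)→(2, 2): d=(-6,-8) top-left  bias=+0
    (1,1)@(3, 3): e=[8,54,2] → X
    (2,1)@(5, 3): e=[8,38,18] → X
    (3,1)@(7, 3): e=[8,22,34] → X
    (4,1)@(9, 3): e=[8,6,50] → X
    (5,1)@(11, 3): e=[8,-10,66] → .
    (1,2)@(3, 5): e=[24,50,-10] → .
    (2,2)@(5, 5): e=[24,34,6] → X
    (5,2)@(11, 5): e=[24,-14,54] → .
    (2,3)@(5, 7): e=[40,30,-6] → .
    (3,3)@(7, 7): e=[40,14,10] → X
    (4,3)@(9, 7): e=[40,-2,26] → .
    (3,4)@(7, 9): e=[56,10,-2] → .
  covered (8 px):
    . . . . . . . . .
    . X X X X . . . .
    . . X X X . . . .
    . . . X . . . . .
    . . . . . . . . .

Answer: [[1,1],[2,1],[3,1],[4,1],[2,2],[3,2],[4,2],[3,3]]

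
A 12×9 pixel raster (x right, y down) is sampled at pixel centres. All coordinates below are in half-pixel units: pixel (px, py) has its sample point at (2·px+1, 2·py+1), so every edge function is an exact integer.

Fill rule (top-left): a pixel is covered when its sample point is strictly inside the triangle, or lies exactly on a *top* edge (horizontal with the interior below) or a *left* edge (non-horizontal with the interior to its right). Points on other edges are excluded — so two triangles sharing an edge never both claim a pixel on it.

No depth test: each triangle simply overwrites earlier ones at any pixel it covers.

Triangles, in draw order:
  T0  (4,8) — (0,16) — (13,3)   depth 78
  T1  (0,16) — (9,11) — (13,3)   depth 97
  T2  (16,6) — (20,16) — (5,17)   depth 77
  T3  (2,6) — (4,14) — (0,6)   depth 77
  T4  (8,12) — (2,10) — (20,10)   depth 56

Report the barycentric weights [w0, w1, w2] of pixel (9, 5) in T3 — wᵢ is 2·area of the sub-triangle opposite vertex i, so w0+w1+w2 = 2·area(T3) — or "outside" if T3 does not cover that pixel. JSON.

T0:
  2·area = 52  (B↔C swapped to make it positive)
  edge (4, 8)→(13, 3): d=(9,-5) top-left  bias=+0
  edge (13, 3)→(0, 16): d=(-13,13) right/bottom  bias=-1
  edge (0, 16)→(4, 8): d=(4,-8) top-left  bias=+0
    (7,0)@(15, 1): e=[-8,0,60] → ·  [on edge]
    (6,1)@(13, 3): e=[0,0,52] → ·  [on edge]
    (5,2)@(11, 5): e=[8,0,44] → ·  [on edge]
    (3,3)@(7, 7): e=[6,26,20] → █
    (4,3)@(9, 7): e=[16,0,36] → ·  [on edge]
    (2,4)@(5, 9): e=[14,26,12] → █
    (3,4)@(7, 9): e=[24,0,28] → ·  [on edge]
    (1,5)@(3, 11): e=[22,26,4] → █
    (2,5)@(5, 11): e=[32,0,20] → ·  [on edge]
    (1,6)@(3, 13): e=[40,0,12] → ·  [on edge]
    (0,7)@(1, 15): e=[48,0,4] → ·  [on edge]
  covered (3 px):
    · · · · · · · · · · · ·
    · · · · · · · · · · · ·
    · · · · · · · · · · · ·
    · · · █ · · · · · · · ·
    · · █ · · · · · · · · ·
    · █ · · · · · · · · · ·
    · · · · · · · · · · · ·
    · · · · · · · · · · · ·
    · · · · · · · · · · · ·
T1:
  2·area = 52  (B↔C swapped to make it positive)
  edge (0, 16)→(13, 3): d=(13,-13) top-left  bias=+0
  edge (13, 3)→(9, 11): d=(-4,8) right/bottom  bias=-1
  edge (9, 11)→(0, 16): d=(-9,5) right/bottom  bias=-1
    (7,0)@(15, 1): e=[0,-8,60] → ·  [on edge]
    (6,1)@(13, 3): e=[0,0,52] → ·  [on edge]
    (5,2)@(11, 5): e=[0,8,44] → █  [on edge]
    (6,2)@(13, 5): e=[26,-8,34] → ·
    (4,3)@(9, 7): e=[0,16,36] → █  [on edge]
    (5,3)@(11, 7): e=[26,0,26] → ·  [on edge]
    (3,4)@(7, 9): e=[0,24,28] → █  [on edge]
    (5,4)@(11, 9): e=[52,-8,8] → ·
    (2,5)@(5, 11): e=[0,32,20] → █  [on edge]
    (4,5)@(9, 11): e=[52,0,0] → ·  [on edge]
    (1,6)@(3, 13): e=[0,40,12] → █  [on edge]
    (3,6)@(7, 13): e=[52,8,-8] → ·
    (0,7)@(1, 15): e=[0,48,4] → █  [on edge]
    (3,7)@(7, 15): e=[78,0,-26] → ·  [on edge]
  covered (9 px):
    · · · · · · · · · · · ·
    · · · · · · · · · · · ·
    · · · · · █ · · · · · ·
    · · · · █ · · · · · · ·
    · · · █ █ · · · · · · ·
    · · █ █ · · · · · · · ·
    · █ █ · · · · · · · · ·
    █ · · · · · · · · · · ·
    · · · · · · · · · · · ·
T2:
  2·area = 154
  edge (16, 6)→(20, 16): d=(4,10) right/bottom  bias=-1
  edge (20, 16)→(5, 17): d=(-15,1) right/bottom  bias=-1
  edge (5, 17)→(16, 6): d=(11,-11) top-left  bias=+0
    (10,0)@(21, 1): e=[-70,224,0] → ·  [on edge]
    (9,1)@(19, 3): e=[-42,196,0] → ·  [on edge]
    (8,2)@(17, 5): e=[-14,168,0] → ·  [on edge]
    (7,3)@(15, 7): e=[14,140,0] → █  [on edge]
    (8,3)@(17, 7): e=[-6,138,22] → ·
    (6,4)@(13, 9): e=[42,112,0] → █  [on edge]
    (8,4)@(17, 9): e=[2,108,44] → █
    (9,4)@(19, 9): e=[-18,106,66] → ·
    (5,5)@(11, 11): e=[70,84,0] → █  [on edge]
    (9,5)@(19, 11): e=[-10,76,88] → ·
    (4,6)@(9, 13): e=[98,56,0] → █  [on edge]
    (9,6)@(19, 13): e=[-2,46,110] → ·
    (3,7)@(7, 15): e=[126,28,0] → █  [on edge]
    (2,8)@(5, 17): e=[154,0,0] → ·  [on edge]
  covered (20 px):
    · · · · · · · · · · · ·
    · · · · · · · · · · · ·
    · · · · · · · · · · · ·
    · · · · · · · █ · · · ·
    · · · · · · █ █ █ · · ·
    · · · · · █ █ █ █ · · ·
    · · · · █ █ █ █ █ · · ·
    · · · █ █ █ █ █ █ █ · ·
    · · · · · · · · · · · ·
T3:
  2·area = 16
  edge (2, 6)→(4, 14): d=(2,8) right/bottom  bias=-1
  edge (4, 14)→(0, 6): d=(-4,-8) top-left  bias=+0
  edge (0, 6)→(2, 6): d=(2,0) top-left  bias=+0
    (0,3)@(1, 7): e=[10,4,2] → █
    (1,3)@(3, 7): e=[-6,20,2] → ·
    (0,4)@(1, 9): e=[14,-4,6] → ·
    (1,5)@(3, 11): e=[2,4,10] → █
    (2,5)@(5, 11): e=[-14,20,10] → ·
    (1,6)@(3, 13): e=[6,-4,14] → ·
  covered (2 px):
    · · · · · · · · · · · ·
    · · · · · · · · · · · ·
    · · · · · · · · · · · ·
    █ · · · · · · · · · · ·
    · · · · · · · · · · · ·
    · █ · · · · · · · · · ·
    · · · · · · · · · · · ·
    · · · · · · · · · · · ·
    · · · · · · · · · · · ·
T4:
  2·area = 36
  edge (8, 12)→(2, 10): d=(-6,-2) top-left  bias=+0
  edge (2, 10)→(20, 10): d=(18,0) top-left  bias=+0
  edge (20, 10)→(8, 12): d=(-12,2) right/bottom  bias=-1
    (2,5)@(5, 11): e=[0,18,18] → █  [on edge]
    (3,5)@(7, 11): e=[4,18,14] → █
    (4,5)@(9, 11): e=[8,18,10] → █
    (5,5)@(11, 11): e=[12,18,6] → █
    (6,5)@(13, 11): e=[16,18,2] → █
    (7,5)@(15, 11): e=[20,18,-2] → ·
    (2,6)@(5, 13): e=[-12,54,-6] → ·
    (3,6)@(7, 13): e=[-8,54,-10] → ·
    (4,6)@(9, 13): e=[-4,54,-14] → ·
    (5,6)@(11, 13): e=[0,54,-18] → ·  [on edge]
    (6,6)@(13, 13): e=[4,54,-22] → ·
    (8,7)@(17, 15): e=[0,90,-54] → ·  [on edge]
    (11,8)@(23, 17): e=[0,126,-90] → ·  [on edge]
  covered (5 px):
    · · · · · · · · · · · ·
    · · · · · · · · · · · ·
    · · · · · · · · · · · ·
    · · · · · · · · · · · ·
    · · · · · · · · · · · ·
    · · █ █ █ █ █ · · · · ·
    · · · · · · · · · · · ·
    · · · · · · · · · · · ·
    · · · · · · · · · · · ·

Final: "outside"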